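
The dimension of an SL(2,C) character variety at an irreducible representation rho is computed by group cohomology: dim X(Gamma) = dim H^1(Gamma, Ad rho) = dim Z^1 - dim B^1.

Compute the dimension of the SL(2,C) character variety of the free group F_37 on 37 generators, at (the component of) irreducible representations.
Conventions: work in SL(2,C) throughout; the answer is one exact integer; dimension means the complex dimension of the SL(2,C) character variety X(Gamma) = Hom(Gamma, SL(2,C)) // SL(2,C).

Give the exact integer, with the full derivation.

The free group F_37: 37 generators, no relators.
Z^1(Gamma, Ad rho) = (sl_2)^37: a cocycle is a free choice of one sl_2 vector per generator, so dim Z^1 = 3*37 = 111.
dim B^1 = 3: the coboundary map is injective because an irreducible image has centralizer 0 in sl_2.
Therefore dim X = 111 - 3 = 108.

108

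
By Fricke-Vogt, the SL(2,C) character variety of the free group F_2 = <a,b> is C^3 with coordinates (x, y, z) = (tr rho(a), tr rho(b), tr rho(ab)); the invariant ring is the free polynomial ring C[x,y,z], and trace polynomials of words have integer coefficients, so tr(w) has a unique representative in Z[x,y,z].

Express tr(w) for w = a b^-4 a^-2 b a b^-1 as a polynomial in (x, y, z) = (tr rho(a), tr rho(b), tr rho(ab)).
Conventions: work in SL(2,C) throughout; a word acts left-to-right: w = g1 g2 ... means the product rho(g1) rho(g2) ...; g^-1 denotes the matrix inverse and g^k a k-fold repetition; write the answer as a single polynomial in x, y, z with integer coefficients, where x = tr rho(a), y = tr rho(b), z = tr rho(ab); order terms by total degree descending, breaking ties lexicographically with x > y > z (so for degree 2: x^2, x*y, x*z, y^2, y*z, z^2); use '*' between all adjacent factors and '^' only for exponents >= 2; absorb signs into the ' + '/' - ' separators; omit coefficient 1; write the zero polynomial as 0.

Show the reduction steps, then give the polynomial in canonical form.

-x^3*y^5*z + x^4*y^4 + x^2*y^6 + 2*x^2*y^4*z^2 + x^3*y^3*z - x*y^5*z - x*y^3*z^3 - 2*x^4*y^2 - 6*x^2*y^4 - 4*x^2*y^2*z^2 + 2*x^3*y*z + 7*x*y^3*z + 2*x*y*z^3 + 7*x^2*y^2 - y^2*z^2 - 9*x*y*z + x^2 + y^2 + z^2 - 2

tr(a^2) = tr(a) tr(a) - tr(1)   [square of a] = x^2 - 2
tr(a^2 b) = tr(a) tr(b a) - tr(b)   [square of a] = x*z - y
next, tr(a^2 b^-1) = tr(a^2) tr(b) - tr(a^2 b)   [inverse elimination on b] = x^2*y - x*z - y
next, tr(a b a^2) = tr(a) tr(b a^2) - tr(b a)   [square of a] = x^2*z - x*y - z
tr(b a b a) = tr(b a) tr(b a) - tr(1)   [split at a repeated b] = z^2 - 2
next, tr(b a b) = tr(b) tr(a b) - tr(a)   [square of b] = y*z - x
tr(a b a^2 b) = tr(a) tr(b a b a) - tr(b a b)   [square of a] = x*z^2 - y*z - x
tr(a b a^2 b^-1) = tr(a b a^2) tr(b) - tr(a b a^2 b)   [inverse elimination on b] = x^2*y*z - x*y^2 - x*z^2 + x
and tr(b a^2 b^-2 a) = tr(a b a^2 b^-1) tr(b) - tr(a b a^2)   [inverse elimination on b] = x^2*y^2*z - x*y^3 - x*y*z^2 - x^2*z + 2*x*y + z
next, tr(b^-2 a^-1 b a^2) = tr(b a^2 b^-2) tr(a) - tr(b a^2 b^-2 a)   [inverse elimination on a] = -x^2*y^2*z + x^3*y + x*y^3 + x*y*z^2 - 3*x*y - z
tr(b^2) = tr(b) tr(b) - tr(1)   [square of b] = y^2 - 2
tr(b a^2 b) = tr(a) tr(b^2 a) - tr(b^2)   [square of a] = x*y*z - x^2 - y^2 + 2
next, tr(a^-1 b a^2 b) = tr(b a^2 b) tr(a) - tr(b a^2 b a)   [inverse elimination on a] = x^2*y*z - x^3 - x*y^2 - x*z^2 + y*z + 3*x
and tr(b^-1 a^-1 b a^2) = tr(a^-1 b a^2) tr(b) - tr(a^-1 b a^2 b)   [inverse elimination on b] = -x^2*y*z + x^3 + x*y^2 + x*z^2 - 3*x
tr(a b^-3 a^-1 b a) = tr(b^-2 a^-1 b a^2) tr(b) - tr(b^-2 a^-1 b a^2 b)   [inverse elimination on b] = -x^2*y^3*z + x^3*y^2 + x*y^4 + x*y^2*z^2 + x^2*y*z - x^3 - 4*x*y^2 - x*z^2 - y*z + 3*x
tr(a b a b a b) = tr(b a b a) tr(b a) - tr(a b)   [split at a repeated b] = z^3 - 3*z
tr(b a b a b^-1 a) = tr(a b a b a) tr(b) - tr(a b a b a b)   [inverse elimination on b] = x*y*z^2 - y^2*z - z^3 - x*y + 3*z
and tr(a^-1 b a b a b^-1) = tr(b a b a b^-1) tr(a) - tr(b a b a b^-1 a)   [inverse elimination on a] = -x*y*z^2 + x^2*z + y^2*z + z^3 - 3*z
next, tr(b^-2 a^-1 b a b a) = tr(a^-1 b a b a b^-1) tr(b) - tr(a^-1 b a b a)   [inverse elimination on b] = -x*y^2*z^2 + x^2*y*z + y^3*z + y*z^3 - 4*y*z + x
and tr(a b^-3 a^-1 b a b) = tr(b^-2 a^-1 b a b a) tr(b) - tr(b^-2 a^-1 b a b a b)   [inverse elimination on b] = -x*y^3*z^2 + x^2*y^2*z + y^4*z + y^2*z^3 + x*y*z^2 - x^2*z - 5*y^2*z - z^3 + x*y + 3*z
tr(b a b^-1 a b^-3 a^-1) = tr(a b^-3 a^-1 b a) tr(b) - tr(a b^-3 a^-1 b a b)   [inverse elimination on b] = -x^2*y^4*z + x^3*y^3 + x*y^5 + 2*x*y^3*z^2 - y^4*z - y^2*z^3 - x^3*y - 4*x*y^3 - 2*x*y*z^2 + x^2*z + 4*y^2*z + z^3 + 2*x*y - 3*z
tr(a b^-2 a) = tr(b^-1 a^2) tr(b) - tr(b^-1 a^2 b)   [inverse elimination on b] = x^2*y^2 - x*y*z - x^2 - y^2 + 2
tr(a b a b^-1) = tr(a b a) tr(b) - tr(a b a b)   [inverse elimination on b] = x*y*z - y^2 - z^2 + 2
and tr(a b^-2 a b) = tr(a b a b^-1) tr(b) - tr(a b a)   [inverse elimination on b] = x*y^2*z - y^3 - y*z^2 - x*z + 3*y
tr(a b^-1 a b^-2) = tr(a b^-2 a) tr(b) - tr(a b^-2 a b)   [inverse elimination on b] = x^2*y^3 - 2*x*y^2*z - x^2*y + y*z^2 + x*z - y
and tr(a^-2 b a b^-1 a b^-3) = tr(b a b^-1 a b^-3 a^-1) tr(a) - tr(b a b^-1 a b^-3)   [inverse elimination on a] = -x^3*y^4*z + x^4*y^3 + x^2*y^5 + 2*x^2*y^3*z^2 - x*y^4*z - x*y^2*z^3 - x^4*y - 5*x^2*y^3 - 2*x^2*y*z^2 + x^3*z + 6*x*y^2*z + x*z^3 + 3*x^2*y - y*z^2 - 4*x*z + y
tr(a b^-1 a b^-1) = tr(a b^-1 a) tr(b) - tr(a b^-1 a b)   [inverse elimination on b] = x^2*y^2 - 2*x*y*z + z^2 - 2
next, tr(a b^-2 a b a b) = tr(b^-1 a b a b a) tr(b) - tr(b^-1 a b a b a b)   [inverse elimination on b] = x*y^2*z^2 - y^3*z - y*z^3 - x*y^2 - x*z^2 + 4*y*z + x
tr(b a b^-1 a b^-2 a) = tr(a b^-2 a b a) tr(b) - tr(a b^-2 a b a b)   [inverse elimination on b] = x^2*y^3*z - x*y^4 - 2*x*y^2*z^2 - x^2*y*z + y^3*z + y*z^3 + 3*x*y^2 + x*z^2 - 3*y*z - x
tr(a^-1 b a b^-1 a b^-2) = tr(b a b^-1 a b^-2) tr(a) - tr(b a b^-1 a b^-2 a)   [inverse elimination on a] = -x^2*y^3*z + x^3*y^2 + x*y^4 + 2*x*y^2*z^2 - x^2*y*z - y^3*z - y*z^3 - 3*x*y^2 + 3*y*z - x
tr(a^-2 b a b^-1 a b^-2) = tr(a^-1 b a b^-1 a b^-2) tr(a) - tr(a^-1 b a b^-1 a b^-2 a)   [inverse elimination on a] = -x^3*y^3*z + x^4*y^2 + x^2*y^4 + 2*x^2*y^2*z^2 - x^3*y*z - x*y^3*z - x*y*z^3 - 4*x^2*y^2 + 5*x*y*z - x^2 - z^2 + 2
tr(a b^-4 a^-2 b a b^-1) = tr(a^-2 b a b^-1 a b^-3) tr(b) - tr(a^-2 b a b^-1 a b^-2)   [inverse elimination on b] = -x^3*y^5*z + x^4*y^4 + x^2*y^6 + 2*x^2*y^4*z^2 + x^3*y^3*z - x*y^5*z - x*y^3*z^3 - 2*x^4*y^2 - 6*x^2*y^4 - 4*x^2*y^2*z^2 + 2*x^3*y*z + 7*x*y^3*z + 2*x*y*z^3 + 7*x^2*y^2 - y^2*z^2 - 9*x*y*z + x^2 + y^2 + z^2 - 2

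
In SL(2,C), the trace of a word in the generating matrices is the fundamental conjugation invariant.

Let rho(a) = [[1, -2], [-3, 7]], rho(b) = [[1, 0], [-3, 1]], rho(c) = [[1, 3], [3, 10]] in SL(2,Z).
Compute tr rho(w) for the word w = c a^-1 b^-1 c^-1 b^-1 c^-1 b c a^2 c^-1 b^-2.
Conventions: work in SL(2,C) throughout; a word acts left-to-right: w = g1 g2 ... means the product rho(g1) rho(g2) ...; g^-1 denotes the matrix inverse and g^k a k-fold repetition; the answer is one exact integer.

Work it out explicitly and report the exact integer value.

rho(c) = [[1, 3], [3, 10]]
... * rho(a^-1) = [[7, 2], [3, 1]]  ->  [[16, 5], [51, 16]]
... * rho(b^-1) = [[1, 0], [3, 1]]  ->  [[31, 5], [99, 16]]
... * rho(c^-1) = [[10, -3], [-3, 1]]  ->  [[295, -88], [942, -281]]
... * rho(b^-1) = [[1, 0], [3, 1]]  ->  [[31, -88], [99, -281]]
... * rho(c^-1) = [[10, -3], [-3, 1]]  ->  [[574, -181], [1833, -578]]
... * rho(b) = [[1, 0], [-3, 1]]  ->  [[1117, -181], [3567, -578]]
... * rho(c) = [[1, 3], [3, 10]]  ->  [[574, 1541], [1833, 4921]]
... * rho(a) = [[1, -2], [-3, 7]]  ->  [[-4049, 9639], [-12930, 30781]]
... * rho(a) = [[1, -2], [-3, 7]]  ->  [[-32966, 75571], [-105273, 241327]]
... * rho(c^-1) = [[10, -3], [-3, 1]]  ->  [[-556373, 174469], [-1776711, 557146]]
... * rho(b^-1) = [[1, 0], [3, 1]]  ->  [[-32966, 174469], [-105273, 557146]]
... * rho(b^-1) = [[1, 0], [3, 1]]  ->  [[490441, 174469], [1566165, 557146]]
tr = 490441 + 557146 = 1047587

1047587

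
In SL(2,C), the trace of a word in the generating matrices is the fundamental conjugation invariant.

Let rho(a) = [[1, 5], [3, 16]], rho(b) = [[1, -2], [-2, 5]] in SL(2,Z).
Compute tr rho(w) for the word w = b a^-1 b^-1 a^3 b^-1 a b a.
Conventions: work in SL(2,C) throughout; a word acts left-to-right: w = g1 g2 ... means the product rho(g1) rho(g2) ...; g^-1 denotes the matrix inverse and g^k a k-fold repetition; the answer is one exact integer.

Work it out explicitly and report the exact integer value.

-1429562473

rho(b) = [[1, -2], [-2, 5]]
... * rho(a^-1) = [[16, -5], [-3, 1]]  ->  [[22, -7], [-47, 15]]
... * rho(b^-1) = [[5, 2], [2, 1]]  ->  [[96, 37], [-205, -79]]
... * rho(a) = [[1, 5], [3, 16]]  ->  [[207, 1072], [-442, -2289]]
... * rho(a) = [[1, 5], [3, 16]]  ->  [[3423, 18187], [-7309, -38834]]
... * rho(a) = [[1, 5], [3, 16]]  ->  [[57984, 308107], [-123811, -657889]]
... * rho(b^-1) = [[5, 2], [2, 1]]  ->  [[906134, 424075], [-1934833, -905511]]
... * rho(a) = [[1, 5], [3, 16]]  ->  [[2178359, 11315870], [-4651366, -24162341]]
... * rho(b) = [[1, -2], [-2, 5]]  ->  [[-20453381, 52222632], [43673316, -111508973]]
... * rho(a) = [[1, 5], [3, 16]]  ->  [[136214515, 733295207], [-290853603, -1565776988]]
tr = 136214515 + -1565776988 = -1429562473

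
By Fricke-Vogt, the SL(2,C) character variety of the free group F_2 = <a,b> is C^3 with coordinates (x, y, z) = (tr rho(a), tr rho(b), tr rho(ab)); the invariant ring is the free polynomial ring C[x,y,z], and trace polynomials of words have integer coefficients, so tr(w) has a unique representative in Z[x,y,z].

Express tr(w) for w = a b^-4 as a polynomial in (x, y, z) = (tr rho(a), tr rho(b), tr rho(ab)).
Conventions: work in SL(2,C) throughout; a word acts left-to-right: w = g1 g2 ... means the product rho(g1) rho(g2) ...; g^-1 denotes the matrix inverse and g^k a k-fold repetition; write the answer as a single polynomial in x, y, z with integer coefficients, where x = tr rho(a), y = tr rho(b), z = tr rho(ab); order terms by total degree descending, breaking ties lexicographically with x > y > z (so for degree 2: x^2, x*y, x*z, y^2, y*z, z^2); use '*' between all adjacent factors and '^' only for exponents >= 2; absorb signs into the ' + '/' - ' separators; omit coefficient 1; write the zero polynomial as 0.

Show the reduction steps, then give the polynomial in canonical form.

x*y^4 - y^3*z - 3*x*y^2 + 2*y*z + x

trace(b^-1 a) = trace(a) trace(b) - trace(a b) = x*y - z
trace(b^-2 a) = trace(b^-1 a) trace(b) - trace(b^-1 a b) = x*y^2 - y*z - x
trace(b^-3 a) = trace(b^-2 a) trace(b) - trace(b^-2 a b) = x*y^3 - y^2*z - 2*x*y + z
trace(a b^-4) = trace(b^-3 a) trace(b) - trace(b^-3 a b) = x*y^4 - y^3*z - 3*x*y^2 + 2*y*z + x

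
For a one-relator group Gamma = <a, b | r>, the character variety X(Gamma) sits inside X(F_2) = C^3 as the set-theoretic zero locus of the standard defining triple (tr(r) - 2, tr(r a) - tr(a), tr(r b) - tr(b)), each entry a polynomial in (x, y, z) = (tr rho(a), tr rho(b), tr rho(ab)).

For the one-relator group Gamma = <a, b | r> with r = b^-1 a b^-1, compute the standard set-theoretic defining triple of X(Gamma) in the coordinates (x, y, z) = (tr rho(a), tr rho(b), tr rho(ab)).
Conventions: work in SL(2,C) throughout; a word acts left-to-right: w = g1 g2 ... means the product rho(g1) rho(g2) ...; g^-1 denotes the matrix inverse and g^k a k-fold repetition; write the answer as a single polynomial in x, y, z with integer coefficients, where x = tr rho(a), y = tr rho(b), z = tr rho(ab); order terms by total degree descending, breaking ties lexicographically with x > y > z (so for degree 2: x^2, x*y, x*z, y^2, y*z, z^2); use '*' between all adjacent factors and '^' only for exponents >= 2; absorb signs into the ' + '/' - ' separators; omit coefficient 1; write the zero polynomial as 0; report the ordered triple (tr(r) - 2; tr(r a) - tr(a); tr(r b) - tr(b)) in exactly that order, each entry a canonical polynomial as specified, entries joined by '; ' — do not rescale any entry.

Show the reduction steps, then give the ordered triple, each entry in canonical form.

trace(b^-1 a) = trace(a) trace(b) - trace(a b)  (eliminate b^-1) = x*y - z
trace(b^-1 a b^-1) = trace(b^-1 a) trace(b) - trace(b^-1 a b)  (eliminate b^-1) = x*y^2 - y*z - x
trace(a^2) = trace(a) trace(a) - trace(1)   [square of a] = x^2 - 2
trace(a^2 b) = trace(a) trace(b a) - trace(b)   [square of a] = x*z - y
trace(a b^-1 a) = trace(a^2) trace(b) - trace(a^2 b)   [inverse elimination on b] = x^2*y - x*z - y
trace(a b a b) = trace(a b) trace(a b) - trace(1)   [split at a repeated a] = z^2 - 2
trace(a b^-1 a b) = trace(a b a) trace(b) - trace(a b a b)   [inverse elimination on b] = x*y*z - y^2 - z^2 + 2
trace(b^-1 a b^-1 a) = trace(a b^-1 a) trace(b) - trace(a b^-1 a b)   [inverse elimination on b] = x^2*y^2 - 2*x*y*z + z^2 - 2
assemble the triple (trace(r) - 2; trace(r a) - x; trace(r b) - y)

x*y^2 - y*z - x - 2; x^2*y^2 - 2*x*y*z + z^2 - x - 2; x*y - y - z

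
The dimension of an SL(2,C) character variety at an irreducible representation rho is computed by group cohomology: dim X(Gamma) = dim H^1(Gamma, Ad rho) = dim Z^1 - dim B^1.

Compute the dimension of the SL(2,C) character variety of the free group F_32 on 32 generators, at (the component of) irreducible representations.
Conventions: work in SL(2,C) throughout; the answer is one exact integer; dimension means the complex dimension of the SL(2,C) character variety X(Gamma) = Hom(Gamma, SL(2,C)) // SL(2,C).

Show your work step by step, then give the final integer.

93

Gamma = F_32 has 32 generators and no relators.
A cocycle picks one sl_2 vector per generator freely, giving dim Z^1 = 3*32 = 96.
Irreducibility makes the coboundary map sl_2 -> Z^1 injective (trivial centralizer), so dim B^1 = 3.
Therefore dim X = 96 - 3 = 93.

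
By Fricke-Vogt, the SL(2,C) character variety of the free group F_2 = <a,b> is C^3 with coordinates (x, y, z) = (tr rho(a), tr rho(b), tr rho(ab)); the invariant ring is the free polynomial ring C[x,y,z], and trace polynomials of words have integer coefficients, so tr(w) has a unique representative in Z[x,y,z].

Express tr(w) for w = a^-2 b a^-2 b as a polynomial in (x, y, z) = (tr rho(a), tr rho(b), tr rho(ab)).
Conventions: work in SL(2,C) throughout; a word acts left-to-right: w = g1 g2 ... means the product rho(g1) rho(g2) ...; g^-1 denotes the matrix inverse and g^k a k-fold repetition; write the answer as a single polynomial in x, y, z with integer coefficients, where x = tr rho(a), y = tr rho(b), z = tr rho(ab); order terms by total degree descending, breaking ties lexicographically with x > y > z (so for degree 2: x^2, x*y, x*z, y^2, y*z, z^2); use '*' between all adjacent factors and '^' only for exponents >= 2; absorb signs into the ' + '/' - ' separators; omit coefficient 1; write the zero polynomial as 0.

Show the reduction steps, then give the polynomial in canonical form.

tr(b^2) = tr(b) tr(b) - tr(1) = y^2 - 2
tr(b^2 a) = tr(b) tr(a b) - tr(a) = y*z - x
tr(b a^-1 b) = tr(b^2) tr(a) - tr(b^2 a) = x*y^2 - y*z - x
tr(b a b a) = tr(a b) tr(a b) - tr(1) = z^2 - 2
tr(b a^-1 b a) = tr(b a b) tr(a) - tr(b a b a) = x*y*z - x^2 - z^2 + 2
tr(a^-1 b a^-1 b) = tr(b a^-1 b) tr(a) - tr(b a^-1 b a) = x^2*y^2 - 2*x*y*z + z^2 - 2
apply: tr(b a^-2 b a^-1) = tr(a^-1 b a^-1 b) tr(a) - tr(a^-1 b a^-1 b a) = x^3*y^2 - 2*x^2*y*z - x*y^2 + x*z^2 + y*z - x
use: tr(b a^-2 b) = tr(b^2 a^-1) tr(a) - tr(b^2) = x^2*y^2 - x*y*z - x^2 - y^2 + 2
tr(a^-2 b a^-2 b) = tr(b a^-2 b a^-1) tr(a) - tr(b a^-2 b) = x^4*y^2 - 2*x^3*y*z - 2*x^2*y^2 + x^2*z^2 + 2*x*y*z + y^2 - 2

x^4*y^2 - 2*x^3*y*z - 2*x^2*y^2 + x^2*z^2 + 2*x*y*z + y^2 - 2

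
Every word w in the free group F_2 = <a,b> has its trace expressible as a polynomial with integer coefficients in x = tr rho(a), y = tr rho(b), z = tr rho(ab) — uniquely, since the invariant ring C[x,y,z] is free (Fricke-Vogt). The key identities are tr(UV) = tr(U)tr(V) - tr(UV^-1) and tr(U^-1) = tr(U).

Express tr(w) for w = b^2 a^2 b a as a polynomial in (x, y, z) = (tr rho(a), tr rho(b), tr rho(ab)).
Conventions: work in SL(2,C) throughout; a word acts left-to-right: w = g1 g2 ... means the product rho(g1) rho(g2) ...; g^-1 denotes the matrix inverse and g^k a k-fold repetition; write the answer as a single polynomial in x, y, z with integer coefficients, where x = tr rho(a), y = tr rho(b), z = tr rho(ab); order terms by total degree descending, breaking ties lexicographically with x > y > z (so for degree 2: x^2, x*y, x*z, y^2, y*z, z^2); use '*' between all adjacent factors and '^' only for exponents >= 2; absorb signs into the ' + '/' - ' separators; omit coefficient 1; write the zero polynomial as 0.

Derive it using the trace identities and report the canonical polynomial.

trace(b a b a) = trace(b a)*trace(b a) - trace(1)  (split on b) = z^2 - 2
reduce: trace(b a b) = trace(b)*trace(a b) - trace(a)  (reduce the b square) = y*z - x
trace(a^2 b a b) = trace(a)*trace(b a b a) - trace(b a b)  (reduce the a square) = x*z^2 - y*z - x
reduce: trace(b a^2) = trace(a)*trace(b a) - trace(b)  (reduce the a square) = x*z - y
reduce: trace(a^2 b a) = trace(a)*trace(b a^2) - trace(b a)  (reduce the a square) = x^2*z - x*y - z
trace(b^2 a^2 b a) = trace(b)*trace(a^2 b a b) - trace(a^2 b a)  (reduce the b square) = x*y*z^2 - x^2*z - y^2*z + z

x*y*z^2 - x^2*z - y^2*z + z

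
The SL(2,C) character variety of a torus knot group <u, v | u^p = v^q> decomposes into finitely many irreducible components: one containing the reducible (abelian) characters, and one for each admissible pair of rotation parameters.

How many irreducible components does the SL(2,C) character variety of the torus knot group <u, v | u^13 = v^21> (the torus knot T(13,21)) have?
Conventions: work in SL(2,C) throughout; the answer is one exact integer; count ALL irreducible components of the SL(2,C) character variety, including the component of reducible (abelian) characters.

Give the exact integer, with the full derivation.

121

In the torus knot group T(13,21), u^13 = v^21 is central, so an irreducible representation sends it to +I or -I (Schur).
So on each irreducible component the traces are pinned: tr(u) = 2*cos(pi*alpha/13) with 1 <= alpha <= 12, tr(v) = 2*cos(pi*beta/21) with 1 <= beta <= 20.
The two central values (-1)^alpha I and (-1)^beta I must be the same matrix, so alpha and beta share a parity.
Counting: 6 odd alphas x 10 odd betas + 6 even alphas x 10 even betas = 60 + 60 = 120.
Total: 120 irreducible-character components + 1 reducible (abelian) component = 121.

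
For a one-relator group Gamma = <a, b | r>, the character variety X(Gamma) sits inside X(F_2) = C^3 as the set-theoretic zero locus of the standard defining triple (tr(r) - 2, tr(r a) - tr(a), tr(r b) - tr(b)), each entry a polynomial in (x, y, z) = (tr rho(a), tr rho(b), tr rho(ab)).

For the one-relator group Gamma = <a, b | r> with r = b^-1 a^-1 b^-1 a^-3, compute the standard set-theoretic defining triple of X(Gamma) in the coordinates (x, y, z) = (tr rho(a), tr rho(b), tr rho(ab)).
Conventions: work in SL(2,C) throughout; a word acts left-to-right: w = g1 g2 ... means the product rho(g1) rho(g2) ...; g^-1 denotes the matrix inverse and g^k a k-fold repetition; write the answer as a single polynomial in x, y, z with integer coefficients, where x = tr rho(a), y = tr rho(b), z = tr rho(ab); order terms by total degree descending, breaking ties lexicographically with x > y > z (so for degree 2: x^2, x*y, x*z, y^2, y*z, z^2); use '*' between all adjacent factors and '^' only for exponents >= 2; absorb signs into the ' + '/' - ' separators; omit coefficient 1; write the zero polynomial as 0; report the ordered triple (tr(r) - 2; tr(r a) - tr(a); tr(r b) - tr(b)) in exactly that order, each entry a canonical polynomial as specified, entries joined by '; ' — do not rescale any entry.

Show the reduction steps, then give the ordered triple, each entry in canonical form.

x^2*z^2 - x*y*z - x^2 - z^2; x*z^2 - y*z - 2*x; x^3*z - x^2*y - 2*x*z

reduce: trace(a^-1) = trace(a) = x
trace(a^-1 b) = trace(b) * trace(a) - trace(b a) = x*y - z
so trace(b^-1 a^-1) = trace(a^-1) * trace(b) - trace(a^-1 b) = z
trace(a^-1 b^-1 a^-1) = trace(b^-1 a^-1) * trace(a) - trace(b^-1) = x*z - y
trace(b a b) = trace(b) * trace(a b) - trace(a) = y*z - x
reduce: trace(b a b a) = trace(a b) * trace(a b) - trace(1) = z^2 - 2
trace(a^-1 b a b) = trace(b a b) * trace(a) - trace(b a b a) = x*y*z - x^2 - z^2 + 2
trace(b^-1 a^-1 b a) = trace(a^-1 b a) * trace(b) - trace(a^-1 b a b) = -x*y*z + x^2 + y^2 + z^2 - 2
trace(a^-1 b^-1 a^-1 b) = trace(b^-1 a^-1 b) * trace(a) - trace(b^-1 a^-1 b a) = x*y*z - y^2 - z^2 + 2
trace(a^-1 b^-1 a^-1 b^-1) = trace(a^-1 b^-1 a^-1) * trace(b) - trace(a^-1 b^-1 a^-1 b) = z^2 - 2
reduce: trace(a^-2 b^-1 a^-1 b^-1) = trace(a^-1 b^-1 a^-1 b^-1) * trace(a) - trace(a^-1 b^-1 a^-1 b^-1 a) = x*z^2 - y*z - x
reduce: trace(b^-1 a^-1 b^-1 a^-3) = trace(a^-2 b^-1 a^-1 b^-1) * trace(a) - trace(a^-2 b^-1 a^-1 b^-1 a) = x^2*z^2 - x*y*z - x^2 - z^2 + 2
trace(b^-1 a^-3) = trace(a^-1 b^-1 a^-1) * trace(a) - trace(a^-1 b^-1) = x^2*z - x*y - z
trace(a^-1 b^-1 a^-3) = trace(b^-1 a^-3) * trace(a) - trace(b^-1 a^-2) = x^3*z - x^2*y - 2*x*z + y
assemble the triple (trace(r) - 2; trace(r a) - x; trace(r b) - y)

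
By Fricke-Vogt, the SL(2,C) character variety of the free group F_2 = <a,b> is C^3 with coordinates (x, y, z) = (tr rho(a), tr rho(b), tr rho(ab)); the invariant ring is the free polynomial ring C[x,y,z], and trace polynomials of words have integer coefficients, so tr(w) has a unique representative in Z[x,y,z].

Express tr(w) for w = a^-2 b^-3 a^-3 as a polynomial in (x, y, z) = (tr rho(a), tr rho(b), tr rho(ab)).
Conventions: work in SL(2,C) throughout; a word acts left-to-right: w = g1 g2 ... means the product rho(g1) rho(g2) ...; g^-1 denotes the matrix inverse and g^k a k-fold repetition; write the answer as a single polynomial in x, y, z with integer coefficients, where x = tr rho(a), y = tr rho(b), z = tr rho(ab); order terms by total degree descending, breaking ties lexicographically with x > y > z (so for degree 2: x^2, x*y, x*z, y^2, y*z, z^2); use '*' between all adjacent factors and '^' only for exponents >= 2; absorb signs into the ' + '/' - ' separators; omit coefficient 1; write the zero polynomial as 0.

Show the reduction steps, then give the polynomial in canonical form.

next, trace(a^-1) = trace(a) = x
trace(a^-2) = trace(a^-1) * trace(a) - trace(1)  (eliminate a^-1) = x^2 - 2
trace(b a^-1) = trace(b) * trace(a) - trace(b a)  (eliminate a^-1) = x*y - z
trace(a^-2 b) = trace(b a^-1) * trace(a) - trace(b)  (eliminate a^-1) = x^2*y - x*z - y
trace(a^-1 b^-1 a^-1) = trace(a^-2) * trace(b) - trace(a^-2 b)  (eliminate b^-1) = x*z - y
next, trace(b^-1 a^-3) = trace(a^-1 b^-1 a^-1) * trace(a) - trace(a^-1 b^-1)  (eliminate a^-1) = x^2*z - x*y - z
trace(a^-3) = trace(a^-2) * trace(a) - trace(a^-1)  (eliminate a^-1) = x^3 - 3*x
trace(a^-3 b^-2) = trace(b^-1 a^-3) * trace(b) - trace(b^-1 a^-3 b)  (eliminate b^-1) = x^2*y*z - x^3 - x*y^2 - y*z + 3*x
trace(a^-3 b^-3) = trace(a^-3 b^-2) * trace(b) - trace(a^-3 b^-1)  (eliminate b^-1) = x^2*y^2*z - x^3*y - x*y^3 - x^2*z - y^2*z + 4*x*y + z
trace(b^-2) = trace(b^-1) * trace(b) - trace(1)  (eliminate b^-1) = y^2 - 2
trace(b^-2 a) = trace(b^-1 a) * trace(b) - trace(b^-1 a b)  (eliminate b^-1) = x*y^2 - y*z - x
next, trace(b^-1 a^-1 b^-1) = trace(b^-2) * trace(a) - trace(b^-2 a)  (eliminate a^-1) = y*z - x
and trace(b^-3 a^-1) = trace(b^-1 a^-1 b^-1) * trace(b) - trace(b^-1 a^-1)  (eliminate b^-1) = y^2*z - x*y - z
trace(b^-3) = trace(b^-2) * trace(b) - trace(b^-1)  (eliminate b^-1) = y^3 - 3*y
next, trace(a^-2 b^-3) = trace(b^-3 a^-1) * trace(a) - trace(b^-3)  (eliminate a^-1) = x*y^2*z - x^2*y - y^3 - x*z + 3*y
next, trace(a^-2 b^-3 a^-2) = trace(a^-3 b^-3) * trace(a) - trace(a^-3 b^-3 a)  (eliminate a^-1) = x^3*y^2*z - x^4*y - x^2*y^3 - x^3*z - 2*x*y^2*z + 5*x^2*y + y^3 + 2*x*z - 3*y
trace(a^-2 b^-3 a^-3) = trace(a^-2 b^-3 a^-2) * trace(a) - trace(a^-2 b^-3 a^-1)  (eliminate a^-1) = x^4*y^2*z - x^5*y - x^3*y^3 - x^4*z - 3*x^2*y^2*z + 6*x^3*y + 2*x*y^3 + 3*x^2*z + y^2*z - 7*x*y - z

x^4*y^2*z - x^5*y - x^3*y^3 - x^4*z - 3*x^2*y^2*z + 6*x^3*y + 2*x*y^3 + 3*x^2*z + y^2*z - 7*x*y - z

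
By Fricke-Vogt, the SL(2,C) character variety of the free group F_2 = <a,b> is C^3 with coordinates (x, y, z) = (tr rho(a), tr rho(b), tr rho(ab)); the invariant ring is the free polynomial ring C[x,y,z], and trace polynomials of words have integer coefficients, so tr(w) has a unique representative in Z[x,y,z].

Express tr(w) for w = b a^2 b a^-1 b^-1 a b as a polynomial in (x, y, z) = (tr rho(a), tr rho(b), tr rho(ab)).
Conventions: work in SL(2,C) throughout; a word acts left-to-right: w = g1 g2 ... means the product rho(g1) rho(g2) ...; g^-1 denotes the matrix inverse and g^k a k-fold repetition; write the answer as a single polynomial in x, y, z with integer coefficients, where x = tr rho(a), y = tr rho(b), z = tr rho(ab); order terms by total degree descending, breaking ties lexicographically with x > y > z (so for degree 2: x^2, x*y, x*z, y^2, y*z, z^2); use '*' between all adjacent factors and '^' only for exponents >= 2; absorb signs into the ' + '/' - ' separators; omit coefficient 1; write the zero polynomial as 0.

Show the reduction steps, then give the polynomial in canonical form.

-x^2*y^2*z^2 + 2*x^3*y*z + 2*x*y^3*z + x*y*z^3 - x^4 - 2*x^2*y^2 - x^2*z^2 - y^4 - y^2*z^2 - 4*x*y*z + 4*x^2 + 4*y^2 + z^2 - 2

tr(b^2 a) = tr(b)*tr(a b) - tr(a) = y*z - x
tr(b^2) = tr(b)*tr(b) - tr(1) = y^2 - 2
tr(a b^2 a) = tr(a)*tr(b^2 a) - tr(b^2) = x*y*z - x^2 - y^2 + 2
tr(a b^2 a^2) = tr(a)*tr(a b^2 a) - tr(a b^2) = x^2*y*z - x^3 - x*y^2 - y*z + 3*x
tr(a b a b) = tr(b a)*tr(b a) - tr(1) = z^2 - 2
tr(a b a) = tr(a)*tr(b a) - tr(b) = x*z - y
tr(b^2 a b a) = tr(b)*tr(a b a b) - tr(a b a) = y*z^2 - x*z - y
tr(b^2 a b) = tr(b)*tr(a b^2) - tr(a b) = y^2*z - x*y - z
tr(b a^2 b^2 a) = tr(a)*tr(b^2 a b a) - tr(b^2 a b) = x*y*z^2 - x^2*z - y^2*z + z
tr(b a^2 b^2) = tr(b)*tr(b a^2 b) - tr(b a^2) = x*y^2*z - x^2*y - y^3 - x*z + 3*y
tr(a b^2 a^2 b a) = tr(a)*tr(b a^2 b^2 a) - tr(b a^2 b^2) = x^2*y*z^2 - x^3*z - 2*x*y^2*z + x^2*y + y^3 + 2*x*z - 3*y
tr(a b a b a b) = tr(b a)*tr(b a b a) - tr(b^-1 a^-1) = z^3 - 3*z
tr(a b a b a) = tr(a)*tr(b a b a) - tr(b a b) = x*z^2 - y*z - x
tr(b a b a b^2 a) = tr(b)*tr(a b a b a b) - tr(a b a b a) = y*z^3 - x*z^2 - 2*y*z + x
tr(b a b a b^2) = tr(b)*tr(b a b a b) - tr(b a b a) = y^2*z^2 - x*y*z - y^2 - z^2 + 2
tr(a b^2 a^2 b a b) = tr(a)*tr(b a b a b^2 a) - tr(b a b a b^2) = x*y*z^3 - x^2*z^2 - y^2*z^2 - x*y*z + x^2 + y^2 + z^2 - 2
tr(b^-1 a b^2 a^2 b a) = tr(a b^2 a^2 b a)*tr(b) - tr(a b^2 a^2 b a b) = x^2*y^2*z^2 - x^3*y*z - 2*x*y^3*z - x*y*z^3 + x^2*y^2 + x^2*z^2 + y^4 + y^2*z^2 + 3*x*y*z - x^2 - 4*y^2 - z^2 + 2
tr(b a^2 b a^-1 b^-1 a b) = tr(b^-1 a b^2 a^2 b)*tr(a) - tr(b^-1 a b^2 a^2 b a) = -x^2*y^2*z^2 + 2*x^3*y*z + 2*x*y^3*z + x*y*z^3 - x^4 - 2*x^2*y^2 - x^2*z^2 - y^4 - y^2*z^2 - 4*x*y*z + 4*x^2 + 4*y^2 + z^2 - 2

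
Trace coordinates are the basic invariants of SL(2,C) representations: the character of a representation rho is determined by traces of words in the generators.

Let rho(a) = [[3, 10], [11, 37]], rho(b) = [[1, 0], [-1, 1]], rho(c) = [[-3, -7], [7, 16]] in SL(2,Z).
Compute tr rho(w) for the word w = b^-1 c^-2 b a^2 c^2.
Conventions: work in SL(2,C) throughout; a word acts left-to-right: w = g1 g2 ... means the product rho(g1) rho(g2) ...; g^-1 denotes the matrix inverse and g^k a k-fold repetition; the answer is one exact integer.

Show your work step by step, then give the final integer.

32566117

rho(b^-1) = [[1, 0], [1, 1]]
... * rho(c^-1) = [[16, 7], [-7, -3]]  ->  [[16, 7], [9, 4]]
... * rho(c^-1) = [[16, 7], [-7, -3]]  ->  [[207, 91], [116, 51]]
... * rho(b) = [[1, 0], [-1, 1]]  ->  [[116, 91], [65, 51]]
... * rho(a) = [[3, 10], [11, 37]]  ->  [[1349, 4527], [756, 2537]]
... * rho(a) = [[3, 10], [11, 37]]  ->  [[53844, 180989], [30175, 101429]]
... * rho(c) = [[-3, -7], [7, 16]]  ->  [[1105391, 2518916], [619478, 1411639]]
... * rho(c) = [[-3, -7], [7, 16]]  ->  [[14316239, 32564919], [8023039, 18249878]]
tr = 14316239 + 18249878 = 32566117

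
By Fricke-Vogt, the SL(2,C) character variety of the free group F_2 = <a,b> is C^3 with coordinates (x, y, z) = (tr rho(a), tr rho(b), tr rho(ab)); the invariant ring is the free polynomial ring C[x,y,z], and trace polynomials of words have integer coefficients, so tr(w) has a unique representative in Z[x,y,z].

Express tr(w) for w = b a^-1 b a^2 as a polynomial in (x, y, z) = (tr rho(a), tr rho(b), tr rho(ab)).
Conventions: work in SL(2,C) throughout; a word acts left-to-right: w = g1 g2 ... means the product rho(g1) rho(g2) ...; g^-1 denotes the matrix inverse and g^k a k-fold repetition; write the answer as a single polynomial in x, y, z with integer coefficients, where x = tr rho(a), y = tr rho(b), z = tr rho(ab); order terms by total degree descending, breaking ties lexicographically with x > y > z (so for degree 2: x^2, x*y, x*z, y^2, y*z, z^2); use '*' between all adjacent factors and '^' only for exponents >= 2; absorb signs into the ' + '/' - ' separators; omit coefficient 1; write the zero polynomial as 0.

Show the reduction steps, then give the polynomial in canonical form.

tr(b^2 a) = tr(b)*tr(a b) - tr(a)  (reduce the b square) = y*z - x
tr(b^2) = tr(b)*tr(b) - tr(1)  (reduce the b square) = y^2 - 2
tr(b a^2 b) = tr(a)*tr(b^2 a) - tr(b^2)  (reduce the a square) = x*y*z - x^2 - y^2 + 2
tr(b a b a) = tr(b a)*tr(b a) - tr(1)  (split on b) = z^2 - 2
tr(b a^2 b a) = tr(a)*tr(b a b a) - tr(b a b)  (reduce the a square) = x*z^2 - y*z - x
tr(b a^-1 b a^2) = tr(b a^2 b)*tr(a) - tr(b a^2 b a)  (eliminate a^-1) = x^2*y*z - x^3 - x*y^2 - x*z^2 + y*z + 3*x

x^2*y*z - x^3 - x*y^2 - x*z^2 + y*z + 3*x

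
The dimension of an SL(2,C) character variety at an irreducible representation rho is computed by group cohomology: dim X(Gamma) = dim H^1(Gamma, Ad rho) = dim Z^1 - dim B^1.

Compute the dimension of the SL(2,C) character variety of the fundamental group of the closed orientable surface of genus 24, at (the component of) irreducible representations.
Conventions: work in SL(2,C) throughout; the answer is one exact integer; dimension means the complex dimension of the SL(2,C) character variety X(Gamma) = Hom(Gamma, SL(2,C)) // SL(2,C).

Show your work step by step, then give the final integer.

138

The genus-24 surface group: 2g = 48 generators, one relator prod [a_i, b_i].
A cocycle assigns one sl_2 vector per generator subject to the relator condition d_2(z) = 0: dim of the unconstrained space is 3*2g = 144.
d_2 is surjective at irreducible rho (its cokernel H^2 is dual to H^0 = 0), so dim Z^1 = 144 - 3 = 141.
As always at irreducible rho, dim B^1 = 3.
dim H^1 = 141 - 3 = 138 = dim X.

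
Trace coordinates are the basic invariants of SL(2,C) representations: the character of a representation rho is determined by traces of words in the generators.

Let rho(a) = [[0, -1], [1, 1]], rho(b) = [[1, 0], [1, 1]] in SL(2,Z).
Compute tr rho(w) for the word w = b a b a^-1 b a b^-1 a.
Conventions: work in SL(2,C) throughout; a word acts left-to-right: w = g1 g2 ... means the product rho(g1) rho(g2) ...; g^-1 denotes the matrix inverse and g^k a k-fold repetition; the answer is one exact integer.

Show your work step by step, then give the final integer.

-3

rho(b) = [[1, 0], [1, 1]]
... * rho(a) = [[0, -1], [1, 1]]  ->  [[0, -1], [1, 0]]
... * rho(b) = [[1, 0], [1, 1]]  ->  [[-1, -1], [1, 0]]
... * rho(a^-1) = [[1, 1], [-1, 0]]  ->  [[0, -1], [1, 1]]
... * rho(b) = [[1, 0], [1, 1]]  ->  [[-1, -1], [2, 1]]
... * rho(a) = [[0, -1], [1, 1]]  ->  [[-1, 0], [1, -1]]
... * rho(b^-1) = [[1, 0], [-1, 1]]  ->  [[-1, 0], [2, -1]]
... * rho(a) = [[0, -1], [1, 1]]  ->  [[0, 1], [-1, -3]]
tr = 0 + -3 = -3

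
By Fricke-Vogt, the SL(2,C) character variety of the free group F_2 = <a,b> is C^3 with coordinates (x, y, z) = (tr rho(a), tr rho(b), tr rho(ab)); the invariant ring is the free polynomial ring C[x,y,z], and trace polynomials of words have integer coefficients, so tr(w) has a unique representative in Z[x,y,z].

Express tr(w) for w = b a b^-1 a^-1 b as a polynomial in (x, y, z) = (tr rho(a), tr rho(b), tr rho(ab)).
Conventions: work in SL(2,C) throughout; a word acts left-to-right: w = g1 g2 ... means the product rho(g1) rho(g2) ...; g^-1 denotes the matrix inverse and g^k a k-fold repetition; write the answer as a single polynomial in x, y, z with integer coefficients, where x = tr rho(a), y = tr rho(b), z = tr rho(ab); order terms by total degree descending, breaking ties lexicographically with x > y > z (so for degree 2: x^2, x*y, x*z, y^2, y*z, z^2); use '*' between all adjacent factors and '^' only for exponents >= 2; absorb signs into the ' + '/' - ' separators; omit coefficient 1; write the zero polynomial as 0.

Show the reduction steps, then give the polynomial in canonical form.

so trace(b^2) = trace(b)*trace(b) - trace(1) = y^2 - 2
trace(a b^2) = trace(b)*trace(a b) - trace(a) = y*z - x
trace(b^2 a b) = trace(b)*trace(a b^2) - trace(a b) = y^2*z - x*y - z
so trace(a b a b) = trace(b a)*trace(b a) - trace(1)   [split at repeated b] = z^2 - 2
so trace(a b a) = trace(a)*trace(b a) - trace(b) = x*z - y
reduce: trace(b^2 a b a) = trace(b)*trace(a b a b) - trace(a b a) = y*z^2 - x*z - y
so trace(a^-1 b^2 a b) = trace(b^2 a b)*trace(a) - trace(b^2 a b a) = x*y^2*z - x^2*y - y*z^2 + y
reduce: trace(b a b^-1 a^-1 b) = trace(a^-1 b^2 a)*trace(b) - trace(a^-1 b^2 a b) = -x*y^2*z + x^2*y + y^3 + y*z^2 - 3*y

-x*y^2*z + x^2*y + y^3 + y*z^2 - 3*y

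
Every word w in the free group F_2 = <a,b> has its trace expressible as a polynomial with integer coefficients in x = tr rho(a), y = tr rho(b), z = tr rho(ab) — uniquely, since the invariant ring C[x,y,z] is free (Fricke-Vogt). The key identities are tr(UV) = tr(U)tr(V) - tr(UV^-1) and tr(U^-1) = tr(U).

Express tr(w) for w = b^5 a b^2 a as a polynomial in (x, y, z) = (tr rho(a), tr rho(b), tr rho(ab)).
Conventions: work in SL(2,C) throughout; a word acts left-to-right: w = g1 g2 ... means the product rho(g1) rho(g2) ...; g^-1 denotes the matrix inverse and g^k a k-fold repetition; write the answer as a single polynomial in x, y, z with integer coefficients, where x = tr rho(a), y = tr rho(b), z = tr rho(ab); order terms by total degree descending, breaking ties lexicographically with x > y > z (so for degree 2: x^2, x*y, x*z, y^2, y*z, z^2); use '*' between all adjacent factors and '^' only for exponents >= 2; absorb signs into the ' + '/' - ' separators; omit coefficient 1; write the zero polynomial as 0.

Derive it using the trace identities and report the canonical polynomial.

tr(a b a b) = tr(b a)*tr(b a) - tr(1)   [split at repeated b] = z^2 - 2
tr(a b a) = tr(a)*tr(b a) - tr(b) = x*z - y
tr(b a b a b) = tr(b)*tr(a b a b) - tr(a b a) = y*z^2 - x*z - y
tr(a b a b^3) = tr(b)*tr(b a b a b) - tr(b a b a) = y^2*z^2 - x*y*z - y^2 - z^2 + 2
tr(a b^4 a b) = tr(b)*tr(a b a b^3) - tr(a b a b^2) = y^3*z^2 - x*y^2*z - y^3 - 2*y*z^2 + x*z + 3*y
tr(b a b) = tr(b)*tr(a b) - tr(a) = y*z - x
tr(b^3 a) = tr(b)*tr(b a b) - tr(b a) = y^2*z - x*y - z
tr(b^2) = tr(b)*tr(b) - tr(1) = y^2 - 2
tr(b^3) = tr(b)*tr(b^2) - tr(b) = y^3 - 3*y
tr(a^2 b^3) = tr(a)*tr(b^3 a) - tr(b^3) = x*y^2*z - x^2*y - y^3 - x*z + 3*y
tr(a^2 b^2) = tr(a)*tr(b^2 a) - tr(b^2) = x*y*z - x^2 - y^2 + 2
tr(a b^4 a) = tr(b)*tr(a^2 b^3) - tr(a^2 b^2) = x*y^3*z - x^2*y^2 - y^4 - 2*x*y*z + x^2 + 4*y^2 - 2
tr(b a b^2 a b^3) = tr(b)*tr(a b^4 a b) - tr(a b^4 a) = y^4*z^2 - 2*x*y^3*z + x^2*y^2 - 2*y^2*z^2 + 3*x*y*z - x^2 - y^2 + 2
tr(b a b^2 a b^2) = tr(b)*tr(a b^3 a b) - tr(a b^3 a) = y^3*z^2 - 2*x*y^2*z + x^2*y - y*z^2 + x*z - y
tr(b^5 a b^2 a) = tr(b)*tr(b a b^2 a b^3) - tr(b a b^2 a b^2) = y^5*z^2 - 2*x*y^4*z + x^2*y^3 - 3*y^3*z^2 + 5*x*y^2*z - 2*x^2*y - y^3 + y*z^2 - x*z + 3*y

y^5*z^2 - 2*x*y^4*z + x^2*y^3 - 3*y^3*z^2 + 5*x*y^2*z - 2*x^2*y - y^3 + y*z^2 - x*z + 3*y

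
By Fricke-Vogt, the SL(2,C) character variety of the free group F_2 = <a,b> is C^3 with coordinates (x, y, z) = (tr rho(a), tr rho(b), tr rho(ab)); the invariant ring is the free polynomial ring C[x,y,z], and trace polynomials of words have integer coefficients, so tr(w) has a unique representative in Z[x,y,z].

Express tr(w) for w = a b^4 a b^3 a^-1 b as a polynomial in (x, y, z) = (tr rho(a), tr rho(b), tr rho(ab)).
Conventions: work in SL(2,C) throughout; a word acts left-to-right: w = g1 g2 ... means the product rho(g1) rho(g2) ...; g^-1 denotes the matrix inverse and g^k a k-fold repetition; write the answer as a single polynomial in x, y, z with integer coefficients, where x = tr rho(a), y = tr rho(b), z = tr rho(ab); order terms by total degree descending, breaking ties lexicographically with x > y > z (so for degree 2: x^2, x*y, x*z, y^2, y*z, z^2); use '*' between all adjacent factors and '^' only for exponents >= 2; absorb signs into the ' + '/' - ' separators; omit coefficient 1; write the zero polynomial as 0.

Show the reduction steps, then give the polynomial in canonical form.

x*y^6*z^2 - 2*x^2*y^5*z - y^5*z^3 + x^3*y^4 - 2*x*y^4*z^2 + 5*x^2*y^3*z + y^5*z + 3*y^3*z^3 - 2*x^3*y^2 - x*y^4 - 3*x^2*y*z - 4*y^3*z - 2*y*z^3 + x^3 + 3*x*y^2 + x*z^2 + 4*y*z - 3*x

tr(a b a b) = tr(b a) tr(b a) - tr(1)   [split at repeated b] = z^2 - 2
tr(a b a) = tr(a) tr(b a) - tr(b) = x*z - y
tr(a b^2 a b) = tr(b) tr(a b a b) - tr(a b a) = y*z^2 - x*z - y
tr(a^2) = tr(a) tr(a) - tr(1) = x^2 - 2
use: tr(a b^2 a) = tr(b) tr(a^2 b) - tr(a^2) = x*y*z - x^2 - y^2 + 2
tr(a b^2 a b^2) = tr(b) tr(a b^2 a b) - tr(a b^2 a) = y^2*z^2 - 2*x*y*z + x^2 - 2
tr(b a b^2 a b^2) = tr(b) tr(a b^2 a b^2) - tr(a b^2 a b) = y^3*z^2 - 2*x*y^2*z + x^2*y - y*z^2 + x*z - y
tr(a b^4 a b^2) = tr(b) tr(b a b^2 a b^2) - tr(b a b^2 a b) = y^4*z^2 - 2*x*y^3*z + x^2*y^2 - 2*y^2*z^2 + 3*x*y*z - x^2 - y^2 + 2
apply: tr(a b a b^3) = tr(b) tr(a b a b^2) - tr(a b a b) = y^2*z^2 - x*y*z - y^2 - z^2 + 2
use: tr(a b^4 a b) = tr(b) tr(a b a b^3) - tr(a b a b^2) = y^3*z^2 - x*y^2*z - y^3 - 2*y*z^2 + x*z + 3*y
use: tr(a b^4 a b^3) = tr(b) tr(a b^4 a b^2) - tr(a b^4 a b) = y^5*z^2 - 2*x*y^4*z + x^2*y^3 - 3*y^3*z^2 + 4*x*y^2*z - x^2*y + 2*y*z^2 - x*z - y
tr(b a b^4 a b^3) = tr(b) tr(a b^4 a b^3) - tr(a b^4 a b^2) = y^6*z^2 - 2*x*y^5*z + x^2*y^4 - 4*y^4*z^2 + 6*x*y^3*z - 2*x^2*y^2 + 4*y^2*z^2 - 4*x*y*z + x^2 - 2
tr(a b a b a b) = tr(a b) tr(a b a b) - tr(a^-1 b^-1)   [split at repeated a] = z^3 - 3*z
tr(b a b) = tr(b) tr(a b) - tr(a) = y*z - x
apply: tr(a b a b a) = tr(a) tr(b a b a) - tr(b a b) = x*z^2 - y*z - x
tr(b a b a b a b) = tr(b) tr(a b a b a b) - tr(a b a b a) = y*z^3 - x*z^2 - 2*y*z + x
apply: tr(b^2 a b a b a b) = tr(b) tr(b a b a b a b) - tr(b a b a b a) = y^2*z^3 - x*y*z^2 - 2*y^2*z - z^3 + x*y + 3*z
apply: tr(a b a b^4 a b) = tr(b) tr(b^2 a b a b a b) - tr(b^2 a b a b a) = y^3*z^3 - x*y^2*z^2 - 2*y^3*z - 2*y*z^3 + x*y^2 + x*z^2 + 5*y*z - x
use: tr(a b^3) = tr(b) tr(a b^2) - tr(a b) = y^2*z - x*y - z
tr(b a b^3) = tr(b) tr(a b^3) - tr(a b^2) = y^3*z - x*y^2 - 2*y*z + x
apply: tr(a^2 b a b^3) = tr(a) tr(b a b^3 a) - tr(b a b^3) = x*y^2*z^2 - x^2*y*z - y^3*z - x*z^2 + 2*y*z + x
use: tr(a^2 b a) = tr(a) tr(a b a) - tr(a b) = x^2*z - x*y - z
use: tr(a^2 b a b^2) = tr(b) tr(a^2 b a b) - tr(a^2 b a) = x*y*z^2 - x^2*z - y^2*z + z
use: tr(a b a b^4 a) = tr(b) tr(a^2 b a b^3) - tr(a^2 b a b^2) = x*y^3*z^2 - x^2*y^2*z - y^4*z - 2*x*y*z^2 + x^2*z + 3*y^2*z + x*y - z
tr(b a b a b^4 a b) = tr(b) tr(a b a b^4 a b) - tr(a b a b^4 a) = y^4*z^3 - 2*x*y^3*z^2 + x^2*y^2*z - y^4*z - 2*y^2*z^3 + x*y^3 + 3*x*y*z^2 - x^2*z + 2*y^2*z - 2*x*y + z
apply: tr(b a b^4 a b^3 a) = tr(b) tr(b a b a b^4 a b) - tr(b a b a b^4 a) = y^5*z^3 - 2*x*y^4*z^2 + x^2*y^3*z - y^5*z - 3*y^3*z^3 + x*y^4 + 4*x*y^2*z^2 - x^2*y*z + 4*y^3*z + 2*y*z^3 - 3*x*y^2 - x*z^2 - 4*y*z + x
use: tr(a b^4 a b^3 a^-1 b) = tr(b a b^4 a b^3) tr(a) - tr(b a b^4 a b^3 a) = x*y^6*z^2 - 2*x^2*y^5*z - y^5*z^3 + x^3*y^4 - 2*x*y^4*z^2 + 5*x^2*y^3*z + y^5*z + 3*y^3*z^3 - 2*x^3*y^2 - x*y^4 - 3*x^2*y*z - 4*y^3*z - 2*y*z^3 + x^3 + 3*x*y^2 + x*z^2 + 4*y*z - 3*x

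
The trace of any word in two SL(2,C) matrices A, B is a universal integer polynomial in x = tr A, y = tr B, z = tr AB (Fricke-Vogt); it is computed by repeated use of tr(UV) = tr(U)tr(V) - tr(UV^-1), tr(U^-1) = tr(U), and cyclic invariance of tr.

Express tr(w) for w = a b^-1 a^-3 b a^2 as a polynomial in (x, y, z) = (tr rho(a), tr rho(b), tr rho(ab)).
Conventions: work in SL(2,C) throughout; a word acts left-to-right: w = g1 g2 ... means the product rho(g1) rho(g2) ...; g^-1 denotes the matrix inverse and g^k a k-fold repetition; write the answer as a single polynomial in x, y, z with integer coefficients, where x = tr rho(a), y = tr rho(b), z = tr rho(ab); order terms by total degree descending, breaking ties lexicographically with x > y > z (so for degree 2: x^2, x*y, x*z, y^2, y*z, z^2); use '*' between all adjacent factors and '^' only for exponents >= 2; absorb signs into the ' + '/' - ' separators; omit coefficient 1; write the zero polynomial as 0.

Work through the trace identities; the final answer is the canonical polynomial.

trace(a^2 b) = trace(a)*trace(b a) - trace(b)  (reduce the a square) = x*z - y
next, trace(a^2) = trace(a)*trace(a) - trace(1)  (reduce the a square) = x^2 - 2
trace(b^2 a^2) = trace(b)*trace(a^2 b) - trace(a^2)  (reduce the b square) = x*y*z - x^2 - y^2 + 2
and trace(b^2 a) = trace(b)*trace(a b) - trace(a)  (reduce the b square) = y*z - x
trace(b a^3 b) = trace(a)*trace(b^2 a^2) - trace(b^2 a)  (reduce the a square) = x^2*y*z - x^3 - x*y^2 - y*z + 3*x
trace(b a b a) = trace(a b)*trace(a b) - trace(1)  (split on a) = z^2 - 2
next, trace(a b a b a) = trace(a)*trace(b a b a) - trace(b a b)  (reduce the a square) = x*z^2 - y*z - x
trace(b a^3 b a) = trace(a)*trace(a b a b a) - trace(a b a b)  (reduce the a square) = x^2*z^2 - x*y*z - x^2 - z^2 + 2
next, trace(a^-1 b a^3 b) = trace(b a^3 b)*trace(a) - trace(b a^3 b a)  (eliminate a^-1) = x^3*y*z - x^4 - x^2*y^2 - x^2*z^2 + 4*x^2 + z^2 - 2
next, trace(a^-2 b a^3 b) = trace(a^-1 b a^3 b)*trace(a) - trace(a^-1 b a^3 b a)  (eliminate a^-1) = x^4*y*z - x^5 - x^3*y^2 - x^3*z^2 - x^2*y*z + 5*x^3 + x*y^2 + x*z^2 + y*z - 5*x
next, trace(a^-2 b a^3 b^-1) = trace(a^-2 b a^3)*trace(b) - trace(a^-2 b a^3 b)  (eliminate b^-1) = -x^4*y*z + x^5 + x^3*y^2 + x^3*z^2 + x^2*y*z - 5*x^3 - x*y^2 - x*z^2 + 5*x
and trace(a^3) = trace(a)*trace(a^2) - trace(a)  (reduce the a square) = x^3 - 3*x
trace(b a^3) = trace(a)*trace(a b a) - trace(a b)  (reduce the a square) = x^2*z - x*y - z
trace(a b a^3) = trace(a)*trace(b a^3) - trace(b a^2)  (reduce the a square) = x^3*z - x^2*y - 2*x*z + y
next, trace(b a^3 b^-1 a) = trace(a b a^3)*trace(b) - trace(a b a^3 b)  (eliminate b^-1) = x^3*y*z - x^2*y^2 - x^2*z^2 - x*y*z + x^2 + y^2 + z^2 - 2
and trace(a^-1 b a^3 b^-1) = trace(b a^3 b^-1)*trace(a) - trace(b a^3 b^-1 a)  (eliminate a^-1) = -x^3*y*z + x^4 + x^2*y^2 + x^2*z^2 + x*y*z - 4*x^2 - y^2 - z^2 + 2
trace(a b^-1 a^-3 b a^2) = trace(a^-2 b a^3 b^-1)*trace(a) - trace(a^-2 b a^3 b^-1 a)  (eliminate a^-1) = -x^5*y*z + x^6 + x^4*y^2 + x^4*z^2 + 2*x^3*y*z - 6*x^4 - 2*x^2*y^2 - 2*x^2*z^2 - x*y*z + 9*x^2 + y^2 + z^2 - 2

-x^5*y*z + x^6 + x^4*y^2 + x^4*z^2 + 2*x^3*y*z - 6*x^4 - 2*x^2*y^2 - 2*x^2*z^2 - x*y*z + 9*x^2 + y^2 + z^2 - 2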